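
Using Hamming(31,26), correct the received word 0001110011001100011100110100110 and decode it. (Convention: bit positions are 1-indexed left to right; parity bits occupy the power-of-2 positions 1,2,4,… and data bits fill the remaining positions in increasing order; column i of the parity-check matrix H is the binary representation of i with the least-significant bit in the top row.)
Syndrome s = H · r^T (mod 2), r = 0001110011001100011100110100110:
  s[0] = (1010101010101010101010101010101)·(0001110011001100011100110100110) mod 2 = 0+0+0+0+1+0+0+0+1+0+0+0+1+0+0+0+0+0+1+0+0+0+1+0+0+0+0+0+1+0+0 mod 2 = 0
  s[1] = (0110011001100110011001100110011)·(0001110011001100011100110100110) mod 2 = 0+0+0+0+0+1+0+0+0+1+0+0+0+1+0+0+0+1+1+0+0+0+1+0+0+1+0+0+0+1+0 mod 2 = 0
  s[2] = (0001111000011110000111100001111)·(0001110011001100011100110100110) mod 2 = 0+0+0+1+1+1+0+0+0+0+0+0+1+1+0+0+0+0+0+1+0+0+1+0+0+0+0+0+1+1+0 mod 2 = 1
  s[3] = (0000000111111110000000011111111)·(0001110011001100011100110100110) mod 2 = 0+0+0+0+0+0+0+0+1+1+0+0+1+1+0+0+0+0+0+0+0+0+0+1+0+1+0+0+1+1+0 mod 2 = 0
  s[4] = (0000000000000001111111111111111)·(0001110011001100011100110100110) mod 2 = 0+0+0+0+0+0+0+0+0+0+0+0+0+0+0+0+0+1+1+1+0+0+1+1+0+1+0+0+1+1+0 mod 2 = 0
Syndrome = 00100
Column 4 of H equals this syndrome → error at bit 4 (1-indexed).
Flip bit 4: 0001110011001100011100110100110 → 0000110011001100011100110100110
Extract data bits at positions {3,5,6,7,9,10,11,12,13,14,15,17,18,19,20,21,22,23,24,25,26,27,28,29,30,31}: 01101100110011100110100110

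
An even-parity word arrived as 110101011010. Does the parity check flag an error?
Sum of received bits: 1+1+0+1+0+1+0+1+1+0+1+0 = 7; 7 mod 2 = 1. Result is 1 ≠ 0 → error detected.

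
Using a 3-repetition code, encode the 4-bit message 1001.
Repeat each bit 3× and concatenate:
1→111  0→000  0→000  1→111
Codeword = 111000000111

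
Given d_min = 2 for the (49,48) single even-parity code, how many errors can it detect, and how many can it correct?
Detection only: up to d_min − 1 = 1 errors.
Correction: up to ⌊(d_min − 1)/2⌋ = ⌊1/2⌋ = 0 errors.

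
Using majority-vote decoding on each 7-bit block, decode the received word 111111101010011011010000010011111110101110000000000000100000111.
Split into 7-bit blocks and majority-vote each:
  block 1 = 1111111: 7 ones, 0 zeros → 1
  block 2 = 0101001: 3 ones, 4 zeros → 0
  block 3 = 1011010: 4 ones, 3 zeros → 1
  block 4 = 0000100: 1 ones, 6 zeros → 0
  block 5 = 1111111: 7 ones, 0 zeros → 1
  block 6 = 0101110: 4 ones, 3 zeros → 1
  block 7 = 0000000: 0 ones, 7 zeros → 0
  block 8 = 0000010: 1 ones, 6 zeros → 0
  block 9 = 0000111: 3 ones, 4 zeros → 0
Decoded = 101011000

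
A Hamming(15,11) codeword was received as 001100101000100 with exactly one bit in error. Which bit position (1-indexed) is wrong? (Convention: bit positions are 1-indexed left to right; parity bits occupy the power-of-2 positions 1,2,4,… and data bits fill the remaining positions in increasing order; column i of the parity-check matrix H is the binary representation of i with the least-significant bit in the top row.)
Syndrome s = H · r^T (mod 2), r = 001100101000100:
  s[0] = (101010101010101)·(001100101000100) mod 2 = 0+0+1+0+0+0+1+0+1+0+0+0+1+0+0 mod 2 = 0
  s[1] = (011001100110011)·(001100101000100) mod 2 = 0+0+1+0+0+0+1+0+0+0+0+0+0+0+0 mod 2 = 0
  s[2] = (000111100001111)·(001100101000100) mod 2 = 0+0+0+1+0+0+1+0+0+0+0+0+1+0+0 mod 2 = 1
  s[3] = (000000011111111)·(001100101000100) mod 2 = 0+0+0+0+0+0+0+0+1+0+0+0+1+0+0 mod 2 = 0
Syndrome = 0010
Column i of H is the binary representation of i, so the syndrome is the binary index of the flipped bit.
Read s = 0010 with s[0] as LSB: 0·2^0 + 0·2^1 + 1·2^2 + 0·2^3 = 4.
Error is at bit position 4.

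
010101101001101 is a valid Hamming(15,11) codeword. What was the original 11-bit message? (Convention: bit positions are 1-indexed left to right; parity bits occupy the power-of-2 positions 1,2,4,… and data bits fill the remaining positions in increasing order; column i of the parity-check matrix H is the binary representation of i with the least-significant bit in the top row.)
Parity bits occupy power-of-2 positions; data bits are at positions {3,5,6,7,9,10,11,12,13,14,15} (1-indexed).
Extract: c[3]=0 c[5]=0 c[6]=1 c[7]=1 c[9]=1 c[10]=0 c[11]=0 c[12]=1 c[13]=1 c[14]=0 c[15]=1
Data = 00111001101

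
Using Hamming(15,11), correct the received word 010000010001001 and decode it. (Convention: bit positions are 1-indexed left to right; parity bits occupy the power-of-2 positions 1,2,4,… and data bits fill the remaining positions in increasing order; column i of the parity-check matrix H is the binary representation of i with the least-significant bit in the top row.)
Syndrome s = H · r^T (mod 2), r = 010000010001001:
  s[0] = (101010101010101)·(010000010001001) mod 2 = 0+0+0+0+0+0+0+0+0+0+0+0+0+0+1 mod 2 = 1
  s[1] = (011001100110011)·(010000010001001) mod 2 = 0+1+0+0+0+0+0+0+0+0+0+0+0+0+1 mod 2 = 0
  s[2] = (000111100001111)·(010000010001001) mod 2 = 0+0+0+0+0+0+0+0+0+0+0+1+0+0+1 mod 2 = 0
  s[3] = (000000011111111)·(010000010001001) mod 2 = 0+0+0+0+0+0+0+1+0+0+0+1+0+0+1 mod 2 = 1
Syndrome = 1001
Column 9 of H equals this syndrome → error at bit 9 (1-indexed).
Flip bit 9: 010000010001001 → 010000011001001
Extract data bits at positions {3,5,6,7,9,10,11,12,13,14,15}: 00001001001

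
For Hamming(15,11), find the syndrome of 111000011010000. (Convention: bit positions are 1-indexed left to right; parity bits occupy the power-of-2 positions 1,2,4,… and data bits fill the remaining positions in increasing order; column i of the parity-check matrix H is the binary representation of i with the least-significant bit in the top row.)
Syndrome s = H · r^T (mod 2), r = 111000011010000:
  s[0] = (101010101010101)·(111000011010000) mod 2 = 1+0+1+0+0+0+0+0+1+0+1+0+0+0+0 mod 2 = 0
  s[1] = (011001100110011)·(111000011010000) mod 2 = 0+1+1+0+0+0+0+0+0+0+1+0+0+0+0 mod 2 = 1
  s[2] = (000111100001111)·(111000011010000) mod 2 = 0+0+0+0+0+0+0+0+0+0+0+0+0+0+0 mod 2 = 0
  s[3] = (000000011111111)·(111000011010000) mod 2 = 0+0+0+0+0+0+0+1+1+0+1+0+0+0+0 mod 2 = 1
Syndrome = 0101
Non-zero syndrome: error at position 10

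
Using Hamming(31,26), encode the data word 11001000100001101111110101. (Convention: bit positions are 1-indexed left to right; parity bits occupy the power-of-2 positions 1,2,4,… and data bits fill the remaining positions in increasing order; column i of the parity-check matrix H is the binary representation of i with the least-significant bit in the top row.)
Codeword c = d · G (mod 2), d = 11001000100001101111110101:
  c[0] = d·G[:,0] = (11001000100001101111110101)·(11011010101101010101010101) mod 2 = 1+1+0+0+1+0+0+0+1+0+0+0+0+1+0+0+0+1+0+1+0+1+0+1+0+1 mod 2 = 0
  c[1] = d·G[:,1] = (11001000100001101111110101)·(10110110011011001100110011) mod 2 = 1+0+0+0+0+0+0+0+0+0+0+0+0+1+0+0+1+1+0+0+1+1+0+0+0+1 mod 2 = 1
  c[2] = d·G[:,2] = (11001000100001101111110101)·(10000000000000000000000000) mod 2 = 1+0+0+0+0+0+0+0+0+0+0+0+0+0+0+0+0+0+0+0+0+0+0+0+0+0 mod 2 = 1
  c[3] = d·G[:,3] = (11001000100001101111110101)·(01110001111000111100001111) mod 2 = 0+1+0+0+0+0+0+0+1+0+0+0+0+0+1+0+1+1+0+0+0+0+0+1+0+1 mod 2 = 1
  c[4] = d·G[:,4] = (11001000100001101111110101)·(01000000000000000000000000) mod 2 = 0+1+0+0+0+0+0+0+0+0+0+0+0+0+0+0+0+0+0+0+0+0+0+0+0+0 mod 2 = 1
  c[5] = d·G[:,5] = (11001000100001101111110101)·(00100000000000000000000000) mod 2 = 0+0+0+0+0+0+0+0+0+0+0+0+0+0+0+0+0+0+0+0+0+0+0+0+0+0 mod 2 = 0
  c[6] = d·G[:,6] = (11001000100001101111110101)·(00010000000000000000000000) mod 2 = 0+0+0+0+0+0+0+0+0+0+0+0+0+0+0+0+0+0+0+0+0+0+0+0+0+0 mod 2 = 0
  c[7] = d·G[:,7] = (11001000100001101111110101)·(00001111111000000011111111) mod 2 = 0+0+0+0+1+0+0+0+1+0+0+0+0+0+0+0+0+0+1+1+1+1+0+1+0+1 mod 2 = 0
  c[8] = d·G[:,8] = (11001000100001101111110101)·(00001000000000000000000000) mod 2 = 0+0+0+0+1+0+0+0+0+0+0+0+0+0+0+0+0+0+0+0+0+0+0+0+0+0 mod 2 = 1
  c[9] = d·G[:,9] = (11001000100001101111110101)·(00000100000000000000000000) mod 2 = 0+0+0+0+0+0+0+0+0+0+0+0+0+0+0+0+0+0+0+0+0+0+0+0+0+0 mod 2 = 0
  c[10] = d·G[:,10] = (11001000100001101111110101)·(00000010000000000000000000) mod 2 = 0+0+0+0+0+0+0+0+0+0+0+0+0+0+0+0+0+0+0+0+0+0+0+0+0+0 mod 2 = 0
  c[11] = d·G[:,11] = (11001000100001101111110101)·(00000001000000000000000000) mod 2 = 0+0+0+0+0+0+0+0+0+0+0+0+0+0+0+0+0+0+0+0+0+0+0+0+0+0 mod 2 = 0
  c[12] = d·G[:,12] = (11001000100001101111110101)·(00000000100000000000000000) mod 2 = 0+0+0+0+0+0+0+0+1+0+0+0+0+0+0+0+0+0+0+0+0+0+0+0+0+0 mod 2 = 1
  c[13] = d·G[:,13] = (11001000100001101111110101)·(00000000010000000000000000) mod 2 = 0+0+0+0+0+0+0+0+0+0+0+0+0+0+0+0+0+0+0+0+0+0+0+0+0+0 mod 2 = 0
  c[14] = d·G[:,14] = (11001000100001101111110101)·(00000000001000000000000000) mod 2 = 0+0+0+0+0+0+0+0+0+0+0+0+0+0+0+0+0+0+0+0+0+0+0+0+0+0 mod 2 = 0
  c[15] = d·G[:,15] = (11001000100001101111110101)·(00000000000111111111111111) mod 2 = 0+0+0+0+0+0+0+0+0+0+0+0+0+1+1+0+1+1+1+1+1+1+0+1+0+1 mod 2 = 0
  c[16] = d·G[:,16] = (11001000100001101111110101)·(00000000000100000000000000) mod 2 = 0+0+0+0+0+0+0+0+0+0+0+0+0+0+0+0+0+0+0+0+0+0+0+0+0+0 mod 2 = 0
  c[17] = d·G[:,17] = (11001000100001101111110101)·(00000000000010000000000000) mod 2 = 0+0+0+0+0+0+0+0+0+0+0+0+0+0+0+0+0+0+0+0+0+0+0+0+0+0 mod 2 = 0
  c[18] = d·G[:,18] = (11001000100001101111110101)·(00000000000001000000000000) mod 2 = 0+0+0+0+0+0+0+0+0+0+0+0+0+1+0+0+0+0+0+0+0+0+0+0+0+0 mod 2 = 1
  c[19] = d·G[:,19] = (11001000100001101111110101)·(00000000000000100000000000) mod 2 = 0+0+0+0+0+0+0+0+0+0+0+0+0+0+1+0+0+0+0+0+0+0+0+0+0+0 mod 2 = 1
  c[20] = d·G[:,20] = (11001000100001101111110101)·(00000000000000010000000000) mod 2 = 0+0+0+0+0+0+0+0+0+0+0+0+0+0+0+0+0+0+0+0+0+0+0+0+0+0 mod 2 = 0
  c[21] = d·G[:,21] = (11001000100001101111110101)·(00000000000000001000000000) mod 2 = 0+0+0+0+0+0+0+0+0+0+0+0+0+0+0+0+1+0+0+0+0+0+0+0+0+0 mod 2 = 1
  c[22] = d·G[:,22] = (11001000100001101111110101)·(00000000000000000100000000) mod 2 = 0+0+0+0+0+0+0+0+0+0+0+0+0+0+0+0+0+1+0+0+0+0+0+0+0+0 mod 2 = 1
  c[23] = d·G[:,23] = (11001000100001101111110101)·(00000000000000000010000000) mod 2 = 0+0+0+0+0+0+0+0+0+0+0+0+0+0+0+0+0+0+1+0+0+0+0+0+0+0 mod 2 = 1
  c[24] = d·G[:,24] = (11001000100001101111110101)·(00000000000000000001000000) mod 2 = 0+0+0+0+0+0+0+0+0+0+0+0+0+0+0+0+0+0+0+1+0+0+0+0+0+0 mod 2 = 1
  c[25] = d·G[:,25] = (11001000100001101111110101)·(00000000000000000000100000) mod 2 = 0+0+0+0+0+0+0+0+0+0+0+0+0+0+0+0+0+0+0+0+1+0+0+0+0+0 mod 2 = 1
  c[26] = d·G[:,26] = (11001000100001101111110101)·(00000000000000000000010000) mod 2 = 0+0+0+0+0+0+0+0+0+0+0+0+0+0+0+0+0+0+0+0+0+1+0+0+0+0 mod 2 = 1
  c[27] = d·G[:,27] = (11001000100001101111110101)·(00000000000000000000001000) mod 2 = 0+0+0+0+0+0+0+0+0+0+0+0+0+0+0+0+0+0+0+0+0+0+0+0+0+0 mod 2 = 0
  c[28] = d·G[:,28] = (11001000100001101111110101)·(00000000000000000000000100) mod 2 = 0+0+0+0+0+0+0+0+0+0+0+0+0+0+0+0+0+0+0+0+0+0+0+1+0+0 mod 2 = 1
  c[29] = d·G[:,29] = (11001000100001101111110101)·(00000000000000000000000010) mod 2 = 0+0+0+0+0+0+0+0+0+0+0+0+0+0+0+0+0+0+0+0+0+0+0+0+0+0 mod 2 = 0
  c[30] = d·G[:,30] = (11001000100001101111110101)·(00000000000000000000000001) mod 2 = 0+0+0+0+0+0+0+0+0+0+0+0+0+0+0+0+0+0+0+0+0+0+0+0+0+1 mod 2 = 1
Codeword = 0111100010001000001101111110101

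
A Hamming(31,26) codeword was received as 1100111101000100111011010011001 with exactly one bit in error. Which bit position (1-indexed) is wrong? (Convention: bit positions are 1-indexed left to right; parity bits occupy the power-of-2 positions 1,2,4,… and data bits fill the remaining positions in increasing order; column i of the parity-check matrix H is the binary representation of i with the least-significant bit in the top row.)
Syndrome s = H · r^T (mod 2), r = 1100111101000100111011010011001:
  s[0] = (1010101010101010101010101010101)·(1100111101000100111011010011001) mod 2 = 1+0+0+0+1+0+1+0+0+0+0+0+0+0+0+0+1+0+1+0+1+0+0+0+0+0+1+0+0+0+1 mod 2 = 0
  s[1] = (0110011001100110011001100110011)·(1100111101000100111011010011001) mod 2 = 0+1+0+0+0+1+1+0+0+1+0+0+0+1+0+0+0+1+1+0+0+1+0+0+0+0+1+0+0+0+1 mod 2 = 0
  s[2] = (0001111000011110000111100001111)·(1100111101000100111011010011001) mod 2 = 0+0+0+0+1+1+1+0+0+0+0+0+0+1+0+0+0+0+0+0+1+1+0+0+0+0+0+1+0+0+1 mod 2 = 0
  s[3] = (0000000111111110000000011111111)·(1100111101000100111011010011001) mod 2 = 0+0+0+0+0+0+0+1+0+1+0+0+0+1+0+0+0+0+0+0+0+0+0+1+0+0+1+1+0+0+1 mod 2 = 1
  s[4] = (0000000000000001111111111111111)·(1100111101000100111011010011001) mod 2 = 0+0+0+0+0+0+0+0+0+0+0+0+0+0+0+0+1+1+1+0+1+1+0+1+0+0+1+1+0+0+1 mod 2 = 1
Syndrome = 00011
Column i of H is the binary representation of i, so the syndrome is the binary index of the flipped bit.
Read s = 00011 with s[0] as LSB: 0·2^0 + 0·2^1 + 0·2^2 + 1·2^3 + 1·2^4 = 24.
Error is at bit position 24.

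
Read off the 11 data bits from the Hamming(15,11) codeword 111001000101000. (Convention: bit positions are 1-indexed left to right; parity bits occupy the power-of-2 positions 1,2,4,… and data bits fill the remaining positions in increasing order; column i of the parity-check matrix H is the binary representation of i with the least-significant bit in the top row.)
Parity bits occupy power-of-2 positions; data bits are at positions {3,5,6,7,9,10,11,12,13,14,15} (1-indexed).
Extract: c[3]=1 c[5]=0 c[6]=1 c[7]=0 c[9]=0 c[10]=1 c[11]=0 c[12]=1 c[13]=0 c[14]=0 c[15]=0
Data = 10100101000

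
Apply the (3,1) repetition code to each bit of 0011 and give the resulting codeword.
Repeat each bit 3× and concatenate:
0→000  0→000  1→111  1→111
Codeword = 000000111111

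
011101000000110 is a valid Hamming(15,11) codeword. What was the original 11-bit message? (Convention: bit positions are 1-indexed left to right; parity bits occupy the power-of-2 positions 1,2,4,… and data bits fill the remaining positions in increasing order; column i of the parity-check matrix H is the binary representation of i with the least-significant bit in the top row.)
Parity bits occupy power-of-2 positions; data bits are at positions {3,5,6,7,9,10,11,12,13,14,15} (1-indexed).
Extract: c[3]=1 c[5]=0 c[6]=1 c[7]=0 c[9]=0 c[10]=0 c[11]=0 c[12]=0 c[13]=1 c[14]=1 c[15]=0
Data = 10100000110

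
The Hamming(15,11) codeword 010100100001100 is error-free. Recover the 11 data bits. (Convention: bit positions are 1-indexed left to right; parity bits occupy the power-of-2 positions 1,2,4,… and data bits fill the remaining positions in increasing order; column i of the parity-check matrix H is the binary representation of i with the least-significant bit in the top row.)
Parity bits occupy power-of-2 positions; data bits are at positions {3,5,6,7,9,10,11,12,13,14,15} (1-indexed).
Extract: c[3]=0 c[5]=0 c[6]=0 c[7]=1 c[9]=0 c[10]=0 c[11]=0 c[12]=1 c[13]=1 c[14]=0 c[15]=0
Data = 00010001100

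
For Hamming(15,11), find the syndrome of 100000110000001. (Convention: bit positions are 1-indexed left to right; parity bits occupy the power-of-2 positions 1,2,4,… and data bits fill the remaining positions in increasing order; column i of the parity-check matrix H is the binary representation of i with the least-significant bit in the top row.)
Syndrome s = H · r^T (mod 2), r = 100000110000001:
  s[0] = (101010101010101)·(100000110000001) mod 2 = 1+0+0+0+0+0+1+0+0+0+0+0+0+0+1 mod 2 = 1
  s[1] = (011001100110011)·(100000110000001) mod 2 = 0+0+0+0+0+0+1+0+0+0+0+0+0+0+1 mod 2 = 0
  s[2] = (000111100001111)·(100000110000001) mod 2 = 0+0+0+0+0+0+1+0+0+0+0+0+0+0+1 mod 2 = 0
  s[3] = (000000011111111)·(100000110000001) mod 2 = 0+0+0+0+0+0+0+1+0+0+0+0+0+0+1 mod 2 = 0
Syndrome = 1000
Non-zero syndrome: error at position 1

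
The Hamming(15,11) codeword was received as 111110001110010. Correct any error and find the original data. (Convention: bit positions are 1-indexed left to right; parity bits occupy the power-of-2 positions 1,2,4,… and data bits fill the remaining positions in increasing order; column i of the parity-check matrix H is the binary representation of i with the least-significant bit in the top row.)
Syndrome s = H · r^T (mod 2), r = 111110001110010:
  s[0] = (101010101010101)·(111110001110010) mod 2 = 1+0+1+0+1+0+0+0+1+0+1+0+0+0+0 mod 2 = 1
  s[1] = (011001100110011)·(111110001110010) mod 2 = 0+1+1+0+0+0+0+0+0+1+1+0+0+1+0 mod 2 = 1
  s[2] = (000111100001111)·(111110001110010) mod 2 = 0+0+0+1+1+0+0+0+0+0+0+0+0+1+0 mod 2 = 1
  s[3] = (000000011111111)·(111110001110010) mod 2 = 0+0+0+0+0+0+0+0+1+1+1+0+0+1+0 mod 2 = 0
Syndrome = 1110
Column 7 of H equals this syndrome → error at bit 7 (1-indexed).
Flip bit 7: 111110001110010 → 111110101110010
Extract data bits at positions {3,5,6,7,9,10,11,12,13,14,15}: 11011110010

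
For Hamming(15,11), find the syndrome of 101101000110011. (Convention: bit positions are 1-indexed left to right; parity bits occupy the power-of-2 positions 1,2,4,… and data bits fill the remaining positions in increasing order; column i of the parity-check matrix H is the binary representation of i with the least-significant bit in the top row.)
Syndrome s = H · r^T (mod 2), r = 101101000110011:
  s[0] = (101010101010101)·(101101000110011) mod 2 = 1+0+1+0+0+0+0+0+0+0+1+0+0+0+1 mod 2 = 0
  s[1] = (011001100110011)·(101101000110011) mod 2 = 0+0+1+0+0+1+0+0+0+1+1+0+0+1+1 mod 2 = 0
  s[2] = (000111100001111)·(101101000110011) mod 2 = 0+0+0+1+0+1+0+0+0+0+0+0+0+1+1 mod 2 = 0
  s[3] = (000000011111111)·(101101000110011) mod 2 = 0+0+0+0+0+0+0+0+0+1+1+0+0+1+1 mod 2 = 0
Syndrome = 0000
s = 0: no error detected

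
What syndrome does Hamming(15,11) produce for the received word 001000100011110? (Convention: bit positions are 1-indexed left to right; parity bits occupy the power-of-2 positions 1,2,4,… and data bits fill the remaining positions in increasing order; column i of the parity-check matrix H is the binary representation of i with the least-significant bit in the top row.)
Syndrome s = H · r^T (mod 2), r = 001000100011110:
  s[0] = (101010101010101)·(001000100011110) mod 2 = 0+0+1+0+0+0+1+0+0+0+1+0+1+0+0 mod 2 = 0
  s[1] = (011001100110011)·(001000100011110) mod 2 = 0+0+1+0+0+0+1+0+0+0+1+0+0+1+0 mod 2 = 0
  s[2] = (000111100001111)·(001000100011110) mod 2 = 0+0+0+0+0+0+1+0+0+0+0+1+1+1+0 mod 2 = 0
  s[3] = (000000011111111)·(001000100011110) mod 2 = 0+0+0+0+0+0+0+0+0+0+1+1+1+1+0 mod 2 = 0
Syndrome = 0000
s = 0: no error detected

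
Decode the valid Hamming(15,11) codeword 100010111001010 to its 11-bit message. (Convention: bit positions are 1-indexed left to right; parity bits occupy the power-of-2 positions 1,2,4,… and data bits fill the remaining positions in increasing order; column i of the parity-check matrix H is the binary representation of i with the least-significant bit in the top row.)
Parity bits occupy power-of-2 positions; data bits are at positions {3,5,6,7,9,10,11,12,13,14,15} (1-indexed).
Extract: c[3]=0 c[5]=1 c[6]=0 c[7]=1 c[9]=1 c[10]=0 c[11]=0 c[12]=1 c[13]=0 c[14]=1 c[15]=0
Data = 01011001010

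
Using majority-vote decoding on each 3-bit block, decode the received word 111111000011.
Split into 3-bit blocks and majority-vote each:
  block 1 = 111: 3 ones, 0 zeros → 1
  block 2 = 111: 3 ones, 0 zeros → 1
  block 3 = 000: 0 ones, 3 zeros → 0
  block 4 = 011: 2 ones, 1 zeros → 1
Decoded = 1101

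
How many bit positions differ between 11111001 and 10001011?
XOR = 01110010, count of 1s = 4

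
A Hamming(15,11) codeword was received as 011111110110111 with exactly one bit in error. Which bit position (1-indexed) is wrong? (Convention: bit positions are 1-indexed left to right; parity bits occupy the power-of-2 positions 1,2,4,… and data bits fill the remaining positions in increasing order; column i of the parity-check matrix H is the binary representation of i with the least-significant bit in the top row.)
Syndrome s = H · r^T (mod 2), r = 011111110110111:
  s[0] = (101010101010101)·(011111110110111) mod 2 = 0+0+1+0+1+0+1+0+0+0+1+0+1+0+1 mod 2 = 0
  s[1] = (011001100110011)·(011111110110111) mod 2 = 0+1+1+0+0+1+1+0+0+1+1+0+0+1+1 mod 2 = 0
  s[2] = (000111100001111)·(011111110110111) mod 2 = 0+0+0+1+1+1+1+0+0+0+0+0+1+1+1 mod 2 = 1
  s[3] = (000000011111111)·(011111110110111) mod 2 = 0+0+0+0+0+0+0+1+0+1+1+0+1+1+1 mod 2 = 0
Syndrome = 0010
Column i of H is the binary representation of i, so the syndrome is the binary index of the flipped bit.
Read s = 0010 with s[0] as LSB: 0·2^0 + 0·2^1 + 1·2^2 + 0·2^3 = 4.
Error is at bit position 4.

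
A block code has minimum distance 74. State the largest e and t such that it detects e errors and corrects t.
(a) Detection requires d_min ≥ e+1, so e ≤ d_min − 1 = 73.
(b) Correction requires d_min ≥ 2t+1, so t ≤ ⌊(d_min − 1)/2⌋ = ⌊73/2⌋ = 36.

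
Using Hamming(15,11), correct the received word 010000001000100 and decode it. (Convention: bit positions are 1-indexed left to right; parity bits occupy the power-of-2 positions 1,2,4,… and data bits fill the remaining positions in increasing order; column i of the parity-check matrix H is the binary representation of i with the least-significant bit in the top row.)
Syndrome s = H · r^T (mod 2), r = 010000001000100:
  s[0] = (101010101010101)·(010000001000100) mod 2 = 0+0+0+0+0+0+0+0+1+0+0+0+1+0+0 mod 2 = 0
  s[1] = (011001100110011)·(010000001000100) mod 2 = 0+1+0+0+0+0+0+0+0+0+0+0+0+0+0 mod 2 = 1
  s[2] = (000111100001111)·(010000001000100) mod 2 = 0+0+0+0+0+0+0+0+0+0+0+0+1+0+0 mod 2 = 1
  s[3] = (000000011111111)·(010000001000100) mod 2 = 0+0+0+0+0+0+0+0+1+0+0+0+1+0+0 mod 2 = 0
Syndrome = 0110
Column 6 of H equals this syndrome → error at bit 6 (1-indexed).
Flip bit 6: 010000001000100 → 010001001000100
Extract data bits at positions {3,5,6,7,9,10,11,12,13,14,15}: 00101000100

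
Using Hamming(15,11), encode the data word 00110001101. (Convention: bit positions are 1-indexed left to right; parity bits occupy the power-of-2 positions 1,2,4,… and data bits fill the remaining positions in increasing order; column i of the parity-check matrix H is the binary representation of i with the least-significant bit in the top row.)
Codeword c = d · G (mod 2), d = 00110001101:
  c[0] = d·G[:,0] = (00110001101)·(11011010101) mod 2 = 0+0+0+1+0+0+0+0+1+0+1 mod 2 = 1
  c[1] = d·G[:,1] = (00110001101)·(10110110011) mod 2 = 0+0+1+1+0+0+0+0+0+0+1 mod 2 = 1
  c[2] = d·G[:,2] = (00110001101)·(10000000000) mod 2 = 0+0+0+0+0+0+0+0+0+0+0 mod 2 = 0
  c[3] = d·G[:,3] = (00110001101)·(01110001111) mod 2 = 0+0+1+1+0+0+0+1+1+0+1 mod 2 = 1
  c[4] = d·G[:,4] = (00110001101)·(01000000000) mod 2 = 0+0+0+0+0+0+0+0+0+0+0 mod 2 = 0
  c[5] = d·G[:,5] = (00110001101)·(00100000000) mod 2 = 0+0+1+0+0+0+0+0+0+0+0 mod 2 = 1
  c[6] = d·G[:,6] = (00110001101)·(00010000000) mod 2 = 0+0+0+1+0+0+0+0+0+0+0 mod 2 = 1
  c[7] = d·G[:,7] = (00110001101)·(00001111111) mod 2 = 0+0+0+0+0+0+0+1+1+0+1 mod 2 = 1
  c[8] = d·G[:,8] = (00110001101)·(00001000000) mod 2 = 0+0+0+0+0+0+0+0+0+0+0 mod 2 = 0
  c[9] = d·G[:,9] = (00110001101)·(00000100000) mod 2 = 0+0+0+0+0+0+0+0+0+0+0 mod 2 = 0
  c[10] = d·G[:,10] = (00110001101)·(00000010000) mod 2 = 0+0+0+0+0+0+0+0+0+0+0 mod 2 = 0
  c[11] = d·G[:,11] = (00110001101)·(00000001000) mod 2 = 0+0+0+0+0+0+0+1+0+0+0 mod 2 = 1
  c[12] = d·G[:,12] = (00110001101)·(00000000100) mod 2 = 0+0+0+0+0+0+0+0+1+0+0 mod 2 = 1
  c[13] = d·G[:,13] = (00110001101)·(00000000010) mod 2 = 0+0+0+0+0+0+0+0+0+0+0 mod 2 = 0
  c[14] = d·G[:,14] = (00110001101)·(00000000001) mod 2 = 0+0+0+0+0+0+0+0+0+0+1 mod 2 = 1
Codeword = 110101110001101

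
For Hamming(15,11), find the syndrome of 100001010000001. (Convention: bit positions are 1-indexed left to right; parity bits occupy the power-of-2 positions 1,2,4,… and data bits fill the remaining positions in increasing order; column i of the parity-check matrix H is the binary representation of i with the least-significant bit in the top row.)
Syndrome s = H · r^T (mod 2), r = 100001010000001:
  s[0] = (101010101010101)·(100001010000001) mod 2 = 1+0+0+0+0+0+0+0+0+0+0+0+0+0+1 mod 2 = 0
  s[1] = (011001100110011)·(100001010000001) mod 2 = 0+0+0+0+0+1+0+0+0+0+0+0+0+0+1 mod 2 = 0
  s[2] = (000111100001111)·(100001010000001) mod 2 = 0+0+0+0+0+1+0+0+0+0+0+0+0+0+1 mod 2 = 0
  s[3] = (000000011111111)·(100001010000001) mod 2 = 0+0+0+0+0+0+0+1+0+0+0+0+0+0+1 mod 2 = 0
Syndrome = 0000
s = 0: no error detected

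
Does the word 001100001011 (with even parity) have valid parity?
Sum of all bits: 0+0+1+1+0+0+0+0+1+0+1+1 = 5; 5 mod 2 = 1. Result is 1 → parity error detected.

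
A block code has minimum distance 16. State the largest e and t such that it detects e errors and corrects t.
(a) Detection requires d_min ≥ e+1, so e ≤ d_min − 1 = 15.
(b) Correction requires d_min ≥ 2t+1, so t ≤ ⌊(d_min − 1)/2⌋ = ⌊15/2⌋ = 7.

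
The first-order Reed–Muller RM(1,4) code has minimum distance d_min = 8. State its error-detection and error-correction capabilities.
Detection only: up to d_min − 1 = 7 errors.
Correction: up to ⌊(d_min − 1)/2⌋ = ⌊7/2⌋ = 3 errors.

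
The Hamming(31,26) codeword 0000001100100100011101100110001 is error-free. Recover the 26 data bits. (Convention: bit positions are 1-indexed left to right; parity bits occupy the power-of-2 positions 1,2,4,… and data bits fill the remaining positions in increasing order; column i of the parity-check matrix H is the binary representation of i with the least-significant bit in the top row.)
Parity bits occupy power-of-2 positions; data bits are at positions {3,5,6,7,9,10,11,12,13,14,15,17,18,19,20,21,22,23,24,25,26,27,28,29,30,31} (1-indexed).
Extract: c[3]=0 c[5]=0 c[6]=0 c[7]=1 c[9]=0 c[10]=0 c[11]=1 c[12]=0 c[13]=0 c[14]=1 c[15]=0 c[17]=0 c[18]=1 c[19]=1 c[20]=1 c[21]=0 c[22]=1 c[23]=1 c[24]=0 c[25]=0 c[26]=1 c[27]=1 c[28]=0 c[29]=0 c[30]=0 c[31]=1
Data = 00010010010011101100110001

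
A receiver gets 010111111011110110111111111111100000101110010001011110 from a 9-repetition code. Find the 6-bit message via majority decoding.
Split into 9-bit blocks and majority-vote each:
  block 1 = 010111111: 7 ones, 2 zeros → 1
  block 2 = 011110110: 6 ones, 3 zeros → 1
  block 3 = 111111111: 9 ones, 0 zeros → 1
  block 4 = 111100000: 4 ones, 5 zeros → 0
  block 5 = 101110010: 5 ones, 4 zeros → 1
  block 6 = 001011110: 5 ones, 4 zeros → 1
Decoded = 111011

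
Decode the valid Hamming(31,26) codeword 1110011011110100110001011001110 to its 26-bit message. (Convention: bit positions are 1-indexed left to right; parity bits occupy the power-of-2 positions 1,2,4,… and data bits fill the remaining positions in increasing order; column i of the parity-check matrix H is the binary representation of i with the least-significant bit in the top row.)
Parity bits occupy power-of-2 positions; data bits are at positions {3,5,6,7,9,10,11,12,13,14,15,17,18,19,20,21,22,23,24,25,26,27,28,29,30,31} (1-indexed).
Extract: c[3]=1 c[5]=0 c[6]=1 c[7]=1 c[9]=1 c[10]=1 c[11]=1 c[12]=1 c[13]=0 c[14]=1 c[15]=0 c[17]=1 c[18]=1 c[19]=0 c[20]=0 c[21]=0 c[22]=1 c[23]=0 c[24]=1 c[25]=1 c[26]=0 c[27]=0 c[28]=1 c[29]=1 c[30]=1 c[31]=0
Data = 10111111010110001011001110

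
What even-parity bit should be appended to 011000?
Sum of data bits: 0+1+1+0+0+0 = 2.
2 mod 2 = 0, so parity bit = 0.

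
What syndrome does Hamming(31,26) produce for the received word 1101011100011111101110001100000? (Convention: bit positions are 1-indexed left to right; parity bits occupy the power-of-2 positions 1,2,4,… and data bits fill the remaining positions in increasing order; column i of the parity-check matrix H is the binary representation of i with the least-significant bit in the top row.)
Syndrome s = H · r^T (mod 2), r = 1101011100011111101110001100000:
  s[0] = (1010101010101010101010101010101)·(1101011100011111101110001100000) mod 2 = 1+0+0+0+0+0+1+0+0+0+0+0+1+0+1+0+1+0+1+0+1+0+0+0+1+0+0+0+0+0+0 mod 2 = 0
  s[1] = (0110011001100110011001100110011)·(1101011100011111101110001100000) mod 2 = 0+1+0+0+0+1+1+0+0+0+0+0+0+1+1+0+0+0+1+0+0+0+0+0+0+1+0+0+0+0+0 mod 2 = 1
  s[2] = (0001111000011110000111100001111)·(1101011100011111101110001100000) mod 2 = 0+0+0+1+0+1+1+0+0+0+0+1+1+1+1+0+0+0+0+1+1+0+0+0+0+0+0+0+0+0+0 mod 2 = 1
  s[3] = (0000000111111110000000011111111)·(1101011100011111101110001100000) mod 2 = 0+0+0+0+0+0+0+1+0+0+0+1+1+1+1+0+0+0+0+0+0+0+0+0+1+1+0+0+0+0+0 mod 2 = 1
  s[4] = (0000000000000001111111111111111)·(1101011100011111101110001100000) mod 2 = 0+0+0+0+0+0+0+0+0+0+0+0+0+0+0+1+1+0+1+1+1+0+0+0+1+1+0+0+0+0+0 mod 2 = 1
Syndrome = 01111
Non-zero syndrome: error at position 30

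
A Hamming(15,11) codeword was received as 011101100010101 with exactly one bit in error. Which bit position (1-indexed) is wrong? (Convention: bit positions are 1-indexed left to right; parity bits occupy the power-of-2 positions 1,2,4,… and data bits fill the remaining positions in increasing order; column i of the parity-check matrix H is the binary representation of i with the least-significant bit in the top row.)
Syndrome s = H · r^T (mod 2), r = 011101100010101:
  s[0] = (101010101010101)·(011101100010101) mod 2 = 0+0+1+0+0+0+1+0+0+0+1+0+1+0+1 mod 2 = 1
  s[1] = (011001100110011)·(011101100010101) mod 2 = 0+1+1+0+0+1+1+0+0+0+1+0+0+0+1 mod 2 = 0
  s[2] = (000111100001111)·(011101100010101) mod 2 = 0+0+0+1+0+1+1+0+0+0+0+0+1+0+1 mod 2 = 1
  s[3] = (000000011111111)·(011101100010101) mod 2 = 0+0+0+0+0+0+0+0+0+0+1+0+1+0+1 mod 2 = 1
Syndrome = 1011
Column i of H is the binary representation of i, so the syndrome is the binary index of the flipped bit.
Read s = 1011 with s[0] as LSB: 1·2^0 + 0·2^1 + 1·2^2 + 1·2^3 = 13.
Error is at bit position 13.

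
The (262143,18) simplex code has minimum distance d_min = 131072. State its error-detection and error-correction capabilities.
Detection only: up to d_min − 1 = 131071 errors.
Correction: up to ⌊(d_min − 1)/2⌋ = ⌊131071/2⌋ = 65535 errors.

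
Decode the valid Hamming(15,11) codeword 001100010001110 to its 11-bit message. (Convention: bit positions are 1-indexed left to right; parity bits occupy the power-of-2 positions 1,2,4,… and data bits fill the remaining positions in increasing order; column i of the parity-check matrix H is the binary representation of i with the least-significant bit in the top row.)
Parity bits occupy power-of-2 positions; data bits are at positions {3,5,6,7,9,10,11,12,13,14,15} (1-indexed).
Extract: c[3]=1 c[5]=0 c[6]=0 c[7]=0 c[9]=0 c[10]=0 c[11]=0 c[12]=1 c[13]=1 c[14]=1 c[15]=0
Data = 10000001110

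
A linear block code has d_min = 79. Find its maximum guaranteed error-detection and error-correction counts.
(a) Detection requires d_min ≥ e+1, so e ≤ d_min − 1 = 78.
(b) Correction requires d_min ≥ 2t+1, so t ≤ ⌊(d_min − 1)/2⌋ = ⌊78/2⌋ = 39.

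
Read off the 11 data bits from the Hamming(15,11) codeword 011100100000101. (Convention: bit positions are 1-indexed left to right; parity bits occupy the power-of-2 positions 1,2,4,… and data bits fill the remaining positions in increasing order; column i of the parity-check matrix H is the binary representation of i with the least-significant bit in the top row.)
Parity bits occupy power-of-2 positions; data bits are at positions {3,5,6,7,9,10,11,12,13,14,15} (1-indexed).
Extract: c[3]=1 c[5]=0 c[6]=0 c[7]=1 c[9]=0 c[10]=0 c[11]=0 c[12]=0 c[13]=1 c[14]=0 c[15]=1
Data = 10010000101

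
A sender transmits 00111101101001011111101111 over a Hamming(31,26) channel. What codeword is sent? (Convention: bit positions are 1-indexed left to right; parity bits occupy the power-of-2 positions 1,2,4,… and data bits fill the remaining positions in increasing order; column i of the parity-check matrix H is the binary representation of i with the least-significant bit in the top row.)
Codeword c = d · G (mod 2), d = 00111101101001011111101111:
  c[0] = d·G[:,0] = (00111101101001011111101111)·(11011010101101010101010101) mod 2 = 0+0+0+1+1+0+0+0+1+0+1+0+0+1+0+1+0+1+0+1+0+0+0+1+0+1 mod 2 = 0
  c[1] = d·G[:,1] = (00111101101001011111101111)·(10110110011011001100110011) mod 2 = 0+0+1+1+0+1+0+0+0+0+1+0+0+1+0+0+1+1+0+0+1+0+0+0+1+1 mod 2 = 0
  c[2] = d·G[:,2] = (00111101101001011111101111)·(10000000000000000000000000) mod 2 = 0+0+0+0+0+0+0+0+0+0+0+0+0+0+0+0+0+0+0+0+0+0+0+0+0+0 mod 2 = 0
  c[3] = d·G[:,3] = (00111101101001011111101111)·(01110001111000111100001111) mod 2 = 0+0+1+1+0+0+0+1+1+0+1+0+0+0+0+1+1+1+0+0+0+0+1+1+1+1 mod 2 = 0
  c[4] = d·G[:,4] = (00111101101001011111101111)·(01000000000000000000000000) mod 2 = 0+0+0+0+0+0+0+0+0+0+0+0+0+0+0+0+0+0+0+0+0+0+0+0+0+0 mod 2 = 0
  c[5] = d·G[:,5] = (00111101101001011111101111)·(00100000000000000000000000) mod 2 = 0+0+1+0+0+0+0+0+0+0+0+0+0+0+0+0+0+0+0+0+0+0+0+0+0+0 mod 2 = 1
  c[6] = d·G[:,6] = (00111101101001011111101111)·(00010000000000000000000000) mod 2 = 0+0+0+1+0+0+0+0+0+0+0+0+0+0+0+0+0+0+0+0+0+0+0+0+0+0 mod 2 = 1
  c[7] = d·G[:,7] = (00111101101001011111101111)·(00001111111000000011111111) mod 2 = 0+0+0+0+1+1+0+1+1+0+1+0+0+0+0+0+0+0+1+1+1+0+1+1+1+1 mod 2 = 0
  c[8] = d·G[:,8] = (00111101101001011111101111)·(00001000000000000000000000) mod 2 = 0+0+0+0+1+0+0+0+0+0+0+0+0+0+0+0+0+0+0+0+0+0+0+0+0+0 mod 2 = 1
  c[9] = d·G[:,9] = (00111101101001011111101111)·(00000100000000000000000000) mod 2 = 0+0+0+0+0+1+0+0+0+0+0+0+0+0+0+0+0+0+0+0+0+0+0+0+0+0 mod 2 = 1
  c[10] = d·G[:,10] = (00111101101001011111101111)·(00000010000000000000000000) mod 2 = 0+0+0+0+0+0+0+0+0+0+0+0+0+0+0+0+0+0+0+0+0+0+0+0+0+0 mod 2 = 0
  c[11] = d·G[:,11] = (00111101101001011111101111)·(00000001000000000000000000) mod 2 = 0+0+0+0+0+0+0+1+0+0+0+0+0+0+0+0+0+0+0+0+0+0+0+0+0+0 mod 2 = 1
  c[12] = d·G[:,12] = (00111101101001011111101111)·(00000000100000000000000000) mod 2 = 0+0+0+0+0+0+0+0+1+0+0+0+0+0+0+0+0+0+0+0+0+0+0+0+0+0 mod 2 = 1
  c[13] = d·G[:,13] = (00111101101001011111101111)·(00000000010000000000000000) mod 2 = 0+0+0+0+0+0+0+0+0+0+0+0+0+0+0+0+0+0+0+0+0+0+0+0+0+0 mod 2 = 0
  c[14] = d·G[:,14] = (00111101101001011111101111)·(00000000001000000000000000) mod 2 = 0+0+0+0+0+0+0+0+0+0+1+0+0+0+0+0+0+0+0+0+0+0+0+0+0+0 mod 2 = 1
  c[15] = d·G[:,15] = (00111101101001011111101111)·(00000000000111111111111111) mod 2 = 0+0+0+0+0+0+0+0+0+0+0+0+0+1+0+1+1+1+1+1+1+0+1+1+1+1 mod 2 = 1
  c[16] = d·G[:,16] = (00111101101001011111101111)·(00000000000100000000000000) mod 2 = 0+0+0+0+0+0+0+0+0+0+0+0+0+0+0+0+0+0+0+0+0+0+0+0+0+0 mod 2 = 0
  c[17] = d·G[:,17] = (00111101101001011111101111)·(00000000000010000000000000) mod 2 = 0+0+0+0+0+0+0+0+0+0+0+0+0+0+0+0+0+0+0+0+0+0+0+0+0+0 mod 2 = 0
  c[18] = d·G[:,18] = (00111101101001011111101111)·(00000000000001000000000000) mod 2 = 0+0+0+0+0+0+0+0+0+0+0+0+0+1+0+0+0+0+0+0+0+0+0+0+0+0 mod 2 = 1
  c[19] = d·G[:,19] = (00111101101001011111101111)·(00000000000000100000000000) mod 2 = 0+0+0+0+0+0+0+0+0+0+0+0+0+0+0+0+0+0+0+0+0+0+0+0+0+0 mod 2 = 0
  c[20] = d·G[:,20] = (00111101101001011111101111)·(00000000000000010000000000) mod 2 = 0+0+0+0+0+0+0+0+0+0+0+0+0+0+0+1+0+0+0+0+0+0+0+0+0+0 mod 2 = 1
  c[21] = d·G[:,21] = (00111101101001011111101111)·(00000000000000001000000000) mod 2 = 0+0+0+0+0+0+0+0+0+0+0+0+0+0+0+0+1+0+0+0+0+0+0+0+0+0 mod 2 = 1
  c[22] = d·G[:,22] = (00111101101001011111101111)·(00000000000000000100000000) mod 2 = 0+0+0+0+0+0+0+0+0+0+0+0+0+0+0+0+0+1+0+0+0+0+0+0+0+0 mod 2 = 1
  c[23] = d·G[:,23] = (00111101101001011111101111)·(00000000000000000010000000) mod 2 = 0+0+0+0+0+0+0+0+0+0+0+0+0+0+0+0+0+0+1+0+0+0+0+0+0+0 mod 2 = 1
  c[24] = d·G[:,24] = (00111101101001011111101111)·(00000000000000000001000000) mod 2 = 0+0+0+0+0+0+0+0+0+0+0+0+0+0+0+0+0+0+0+1+0+0+0+0+0+0 mod 2 = 1
  c[25] = d·G[:,25] = (00111101101001011111101111)·(00000000000000000000100000) mod 2 = 0+0+0+0+0+0+0+0+0+0+0+0+0+0+0+0+0+0+0+0+1+0+0+0+0+0 mod 2 = 1
  c[26] = d·G[:,26] = (00111101101001011111101111)·(00000000000000000000010000) mod 2 = 0+0+0+0+0+0+0+0+0+0+0+0+0+0+0+0+0+0+0+0+0+0+0+0+0+0 mod 2 = 0
  c[27] = d·G[:,27] = (00111101101001011111101111)·(00000000000000000000001000) mod 2 = 0+0+0+0+0+0+0+0+0+0+0+0+0+0+0+0+0+0+0+0+0+0+1+0+0+0 mod 2 = 1
  c[28] = d·G[:,28] = (00111101101001011111101111)·(00000000000000000000000100) mod 2 = 0+0+0+0+0+0+0+0+0+0+0+0+0+0+0+0+0+0+0+0+0+0+0+1+0+0 mod 2 = 1
  c[29] = d·G[:,29] = (00111101101001011111101111)·(00000000000000000000000010) mod 2 = 0+0+0+0+0+0+0+0+0+0+0+0+0+0+0+0+0+0+0+0+0+0+0+0+1+0 mod 2 = 1
  c[30] = d·G[:,30] = (00111101101001011111101111)·(00000000000000000000000001) mod 2 = 0+0+0+0+0+0+0+0+0+0+0+0+0+0+0+0+0+0+0+0+0+0+0+0+0+1 mod 2 = 1
Codeword = 0000011011011011001011111101111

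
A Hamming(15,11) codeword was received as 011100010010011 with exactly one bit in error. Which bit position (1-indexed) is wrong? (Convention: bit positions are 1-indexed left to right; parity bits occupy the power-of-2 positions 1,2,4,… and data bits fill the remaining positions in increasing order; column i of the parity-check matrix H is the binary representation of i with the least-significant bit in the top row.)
Syndrome s = H · r^T (mod 2), r = 011100010010011:
  s[0] = (101010101010101)·(011100010010011) mod 2 = 0+0+1+0+0+0+0+0+0+0+1+0+0+0+1 mod 2 = 1
  s[1] = (011001100110011)·(011100010010011) mod 2 = 0+1+1+0+0+0+0+0+0+0+1+0+0+1+1 mod 2 = 1
  s[2] = (000111100001111)·(011100010010011) mod 2 = 0+0+0+1+0+0+0+0+0+0+0+0+0+1+1 mod 2 = 1
  s[3] = (000000011111111)·(011100010010011) mod 2 = 0+0+0+0+0+0+0+1+0+0+1+0+0+1+1 mod 2 = 0
Syndrome = 1110
Column i of H is the binary representation of i, so the syndrome is the binary index of the flipped bit.
Read s = 1110 with s[0] as LSB: 1·2^0 + 1·2^1 + 1·2^2 + 0·2^3 = 7.
Error is at bit position 7.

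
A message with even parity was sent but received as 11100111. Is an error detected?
Sum of received bits: 1+1+1+0+0+1+1+1 = 6; 6 mod 2 = 0. Result is 0 → no error detected.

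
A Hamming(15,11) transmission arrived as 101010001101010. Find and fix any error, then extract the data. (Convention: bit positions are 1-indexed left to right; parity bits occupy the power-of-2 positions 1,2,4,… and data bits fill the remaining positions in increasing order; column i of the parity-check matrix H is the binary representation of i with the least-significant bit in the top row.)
Syndrome s = H · r^T (mod 2), r = 101010001101010:
  s[0] = (101010101010101)·(101010001101010) mod 2 = 1+0+1+0+1+0+0+0+1+0+0+0+0+0+0 mod 2 = 0
  s[1] = (011001100110011)·(101010001101010) mod 2 = 0+0+1+0+0+0+0+0+0+1+0+0+0+1+0 mod 2 = 1
  s[2] = (000111100001111)·(101010001101010) mod 2 = 0+0+0+0+1+0+0+0+0+0+0+1+0+1+0 mod 2 = 1
  s[3] = (000000011111111)·(101010001101010) mod 2 = 0+0+0+0+0+0+0+0+1+1+0+1+0+1+0 mod 2 = 0
Syndrome = 0110
Column 6 of H equals this syndrome → error at bit 6 (1-indexed).
Flip bit 6: 101010001101010 → 101011001101010
Extract data bits at positions {3,5,6,7,9,10,11,12,13,14,15}: 11101101010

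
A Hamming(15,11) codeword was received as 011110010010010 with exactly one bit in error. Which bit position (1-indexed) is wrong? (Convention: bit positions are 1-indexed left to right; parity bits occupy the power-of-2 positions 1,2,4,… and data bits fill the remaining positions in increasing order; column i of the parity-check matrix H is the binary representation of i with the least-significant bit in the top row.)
Syndrome s = H · r^T (mod 2), r = 011110010010010:
  s[0] = (101010101010101)·(011110010010010) mod 2 = 0+0+1+0+1+0+0+0+0+0+1+0+0+0+0 mod 2 = 1
  s[1] = (011001100110011)·(011110010010010) mod 2 = 0+1+1+0+0+0+0+0+0+0+1+0+0+1+0 mod 2 = 0
  s[2] = (000111100001111)·(011110010010010) mod 2 = 0+0+0+1+1+0+0+0+0+0+0+0+0+1+0 mod 2 = 1
  s[3] = (000000011111111)·(011110010010010) mod 2 = 0+0+0+0+0+0+0+1+0+0+1+0+0+1+0 mod 2 = 1
Syndrome = 1011
Column i of H is the binary representation of i, so the syndrome is the binary index of the flipped bit.
Read s = 1011 with s[0] as LSB: 1·2^0 + 0·2^1 + 1·2^2 + 1·2^3 = 13.
Error is at bit position 13.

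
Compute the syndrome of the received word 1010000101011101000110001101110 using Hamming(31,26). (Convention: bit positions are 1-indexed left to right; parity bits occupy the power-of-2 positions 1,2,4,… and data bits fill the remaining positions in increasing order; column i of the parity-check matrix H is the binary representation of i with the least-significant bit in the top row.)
Syndrome s = H · r^T (mod 2), r = 1010000101011101000110001101110:
  s[0] = (1010101010101010101010101010101)·(1010000101011101000110001101110) mod 2 = 1+0+1+0+0+0+0+0+0+0+0+0+1+0+0+0+0+0+0+0+1+0+0+0+1+0+0+0+1+0+0 mod 2 = 0
  s[1] = (0110011001100110011001100110011)·(1010000101011101000110001101110) mod 2 = 0+0+1+0+0+0+0+0+0+1+0+0+0+1+0+0+0+0+0+0+0+0+0+0+0+1+0+0+0+1+0 mod 2 = 1
  s[2] = (0001111000011110000111100001111)·(1010000101011101000110001101110) mod 2 = 0+0+0+0+0+0+0+0+0+0+0+1+1+1+0+0+0+0+0+1+1+0+0+0+0+0+0+1+1+1+0 mod 2 = 0
  s[3] = (0000000111111110000000011111111)·(1010000101011101000110001101110) mod 2 = 0+0+0+0+0+0+0+1+0+1+0+1+1+1+0+0+0+0+0+0+0+0+0+0+1+1+0+1+1+1+0 mod 2 = 0
  s[4] = (0000000000000001111111111111111)·(1010000101011101000110001101110) mod 2 = 0+0+0+0+0+0+0+0+0+0+0+0+0+0+0+1+0+0+0+1+1+0+0+0+1+1+0+1+1+1+0 mod 2 = 0
Syndrome = 01000
Non-zero syndrome: error at position 2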